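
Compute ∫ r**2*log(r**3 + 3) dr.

Let u = r**3 + 3, so du = (3*r**2) dr.
The integral becomes (1/3)·∫ log(u) du; integrate by parts with u′=log(u), dv′=du.

r**3*log(r**3 + 3)/3 - r**3/3 + log(r**3 + 3) + C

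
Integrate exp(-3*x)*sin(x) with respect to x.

Let I denote the integral. Integrate by parts with u = sin(x), dv = exp(-3*x) dx, so v = -exp(-3*x)/3: I = -exp(-3*x)*sin(x)/3 + (1/3)·∫ exp(-3*x)*cos(x) dx.
Apply parts again with u = cos(x), dv = exp(-3*x) dx: ∫ exp(-3*x)*cos(x) dx = -exp(-3*x)*cos(x)/3 − (1/3)·I. Substituting back brings back I: I = -exp(-3*x)*sin(x)/3 - exp(-3*x)*cos(x)/9 − (1/9)·I.
Solving for I: (1 + 1/9)·I equals the remaining terms, so I = (9/10)·(-exp(-3*x)*sin(x)/3 - exp(-3*x)*cos(x)/9).

-3*exp(-3*x)*sin(x)/10 - exp(-3*x)*cos(x)/10 + C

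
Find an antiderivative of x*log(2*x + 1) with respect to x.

x**2*log(2*x + 1)/2 - x**2/4 + x/4 - log(2*x + 1)/8 + C

Use integration by parts with u = log(2*x + 1), dv = x dx.
Then du = 2/(2*x + 1) dx and v = x**2/2.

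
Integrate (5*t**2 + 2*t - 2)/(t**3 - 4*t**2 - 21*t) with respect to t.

Factor the denominator: t*(t - 7)*(t + 3).
Partial-fraction decomposition: 37/(30*(t + 3)) + 257/(70*(t - 7)) + 2/(21*t).
Integrate each term: A/(t−a) contributes A·log|t−a|.

2*log(t)/21 + 257*log(t - 7)/70 + 37*log(t + 3)/30 + C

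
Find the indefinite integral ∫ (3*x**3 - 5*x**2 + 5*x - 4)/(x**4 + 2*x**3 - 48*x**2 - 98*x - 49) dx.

Factor the denominator: (x - 7)*(x + 1)**2*(x + 7).
Partial-fraction decomposition: 1313/(504*(x + 7)) - 593/(1152*(x + 1)) + 17/(48*(x + 1)**2) + 815/(896*(x - 7)).
Integrate each term; A/(x−a) gives A·log|x−a|; A/(x−a)² gives −A/(x−a).

815*log(x - 7)/896 - 593*log(x + 1)/1152 + 1313*log(x + 7)/504 - 17/(48*x + 48) + C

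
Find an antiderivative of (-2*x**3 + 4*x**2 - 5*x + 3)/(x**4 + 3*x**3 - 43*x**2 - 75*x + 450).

Factor the denominator: (x - 5)*(x - 3)*(x + 5)*(x + 6).
Partial-fraction decomposition: -203/(33*(x + 6)) + 189/(40*(x + 5)) + 5/(24*(x - 3)) - 43/(55*(x - 5)).
Integrate each term: A/(x−a) contributes A·log|x−a|.

-43*log(x - 5)/55 + 5*log(x - 3)/24 + 189*log(x + 5)/40 - 203*log(x + 6)/33 + C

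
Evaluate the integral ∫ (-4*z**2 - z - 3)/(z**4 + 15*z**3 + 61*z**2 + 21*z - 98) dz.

-log(z - 1)/24 + 17*log(z + 2)/75 - 37*log(z + 7)/200 + 24/(5*z + 35) + C

Factor the denominator: (z - 1)*(z + 2)*(z + 7)**2.
Partial-fraction decomposition: -37/(200*(z + 7)) - 24/(5*(z + 7)**2) + 17/(75*(z + 2)) - 1/(24*(z - 1)).
Integrate each term; A/(z−a) gives A·log|z−a|; A/(z−a)² gives −A/(z−a).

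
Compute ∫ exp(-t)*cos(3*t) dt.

Let I denote the integral. Integrate by parts with u = cos(3*t), dv = exp(-t) dt, so v = -exp(-t): I = -exp(-t)*cos(3*t) − 3·∫ exp(-t)*sin(3*t) dt.
Apply parts again with u = sin(3*t), dv = exp(-t) dt: ∫ exp(-t)*sin(3*t) dt = -exp(-t)*sin(3*t) + 3·I. Substituting back brings back I: I = 3*exp(-t)*sin(3*t) - exp(-t)*cos(3*t) − 9·I.
Solving for I: (1 + 9)·I equals the remaining terms, so I = (1/10)·(3*exp(-t)*sin(3*t) - exp(-t)*cos(3*t)).

3*exp(-t)*sin(3*t)/10 - exp(-t)*cos(3*t)/10 + C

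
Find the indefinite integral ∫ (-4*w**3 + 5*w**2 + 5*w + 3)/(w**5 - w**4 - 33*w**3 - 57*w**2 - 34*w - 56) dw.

Factor the denominator: (w - 7)*(w + 2)*(w + 4)*(w**2 + 1).
Partial-fraction decomposition: -(113*w + 41)/(850*(w**2 + 1)) + 29/(34*(w + 4)) - 1/(2*(w + 2)) - 11/(50*(w - 7)).
Integrate each term; A/(w−a) gives A·log|w−a|; the (Bw+D)/(w²+p²) term gives a log and an atan.

-11*log(w - 7)/50 - log(w + 2)/2 + 29*log(w + 4)/34 - 113*log(w**2 + 1)/1700 - 41*atan(w)/850 + C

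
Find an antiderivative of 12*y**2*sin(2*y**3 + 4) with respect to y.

Let u = 2*y**3 + 4, so du = (6*y**2) dy.
Rewriting, the integral becomes 2·∫ sin(u) du = 2·-cos(u).
Substituting back, u = 2*y**3 + 4.

-2*cos(2*y**3 + 4) + C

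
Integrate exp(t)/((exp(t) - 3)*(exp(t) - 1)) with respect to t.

log(exp(t) - 3)/2 - log(exp(t) - 1)/2 + C

Let u = e^t, du = e^t dt.
The integral becomes ∫ du/((u-1)(u-3)); decompose into partial fractions.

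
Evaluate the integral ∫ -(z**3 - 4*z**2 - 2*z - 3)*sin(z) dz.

z**3*cos(z) - 3*z**2*sin(z) - 4*z**2*cos(z) + 8*z*sin(z) - 8*z*cos(z) + 8*sin(z) + 5*cos(z) + C

Use integration by parts with u = z**3 - 4*z**2 - 2*z - 3, dv = -sin(z) dz, so v = cos(z).
Apply parts 3 times (tabular method): alternate signs, differentiate u down to 0, integrate dv up.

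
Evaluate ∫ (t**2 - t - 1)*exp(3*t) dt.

(9*t**2 - 15*t - 4)*exp(3*t)/27 + C

Use integration by parts with u = t**2 - t - 1, dv = exp(3*t) dt, so v = exp(3*t)/3.
Apply parts 2 times (tabular method): alternate signs, differentiate u down to 0, integrate dv up.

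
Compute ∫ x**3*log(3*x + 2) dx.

Use integration by parts with u = log(3*x + 2), dv = x**3 dx.
Then du = 3/(3*x + 2) dx and v = x**4/4.

x**4*log(3*x + 2)/4 - x**4/16 + x**3/18 - x**2/18 + 2*x/27 - 4*log(3*x + 2)/81 + C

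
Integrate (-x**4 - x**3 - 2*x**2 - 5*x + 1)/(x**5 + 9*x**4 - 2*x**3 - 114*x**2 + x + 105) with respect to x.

-7*log(x - 3)/32 + log(x - 1)/24 + log(x + 1)/48 + 131*log(x + 5)/96 - 53*log(x + 7)/24 + C

Factor the denominator: (x - 3)*(x - 1)*(x + 1)*(x + 5)*(x + 7).
Partial-fraction decomposition: -53/(24*(x + 7)) + 131/(96*(x + 5)) + 1/(48*(x + 1)) + 1/(24*(x - 1)) - 7/(32*(x - 3)).
Integrate each term: A/(x−a) contributes A·log|x−a|.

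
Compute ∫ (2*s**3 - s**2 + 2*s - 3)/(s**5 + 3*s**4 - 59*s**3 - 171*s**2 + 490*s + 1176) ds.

9*log(s - 7)/77 - 6*log(s - 3)/175 - 3*log(s + 2)/50 + 155*log(s + 4)/462 - 188*log(s + 7)/525 + C

Factor the denominator: (s - 7)*(s - 3)*(s + 2)*(s + 4)*(s + 7).
Partial-fraction decomposition: -188/(525*(s + 7)) + 155/(462*(s + 4)) - 3/(50*(s + 2)) - 6/(175*(s - 3)) + 9/(77*(s - 7)).
Integrate each term: A/(s−a) contributes A·log|s−a|.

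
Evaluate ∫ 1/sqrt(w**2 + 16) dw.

log(w + sqrt(w**2 + 16)) + C

Substitute w = 4·tan(θ), so dw = 4·sec(θ)^2 dθ and the radical becomes sqrt(w**2 + 16) = 4·sec(θ) by the Pythagorean identity.
Integrate the resulting trig expression in θ, then back-substitute tan(θ) = w/4, sec(θ) = sqrt(w**2 + 16)/4 (absorbing any constant into C).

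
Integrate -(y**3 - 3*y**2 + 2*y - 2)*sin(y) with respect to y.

y**3*cos(y) - 3*y**2*sin(y) - 3*y**2*cos(y) + 6*y*sin(y) - 4*y*cos(y) + 4*sin(y) + 4*cos(y) + C

Use integration by parts with u = y**3 - 3*y**2 + 2*y - 2, dv = -sin(y) dy, so v = cos(y).
Apply parts 3 times (tabular method): alternate signs, differentiate u down to 0, integrate dv up.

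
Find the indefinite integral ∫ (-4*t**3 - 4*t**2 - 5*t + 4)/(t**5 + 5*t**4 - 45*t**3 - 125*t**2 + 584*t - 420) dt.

Factor the denominator: (t - 5)*(t - 2)*(t - 1)*(t + 6)*(t + 7).
Partial-fraction decomposition: 45/(32*(t + 7)) - 377/(308*(t + 6)) - 9/(224*(t - 1)) + 1/(4*(t - 2)) - 69/(176*(t - 5)).
Integrate each term: A/(t−a) contributes A·log|t−a|.

-69*log(t - 5)/176 + log(t - 2)/4 - 9*log(t - 1)/224 - 377*log(t + 6)/308 + 45*log(t + 7)/32 + C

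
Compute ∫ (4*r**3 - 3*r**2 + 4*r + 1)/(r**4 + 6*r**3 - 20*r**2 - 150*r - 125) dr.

223*log(r - 5)/300 + 5*log(r + 1)/48 + 1261*log(r + 5)/400 + 297/(20*r + 100) + C

Factor the denominator: (r - 5)*(r + 1)*(r + 5)**2.
Partial-fraction decomposition: 1261/(400*(r + 5)) - 297/(20*(r + 5)**2) + 5/(48*(r + 1)) + 223/(300*(r - 5)).
Integrate each term; A/(r−a) gives A·log|r−a|; A/(r−a)² gives −A/(r−a).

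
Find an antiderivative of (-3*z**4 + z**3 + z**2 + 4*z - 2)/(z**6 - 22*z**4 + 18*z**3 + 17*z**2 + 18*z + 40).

-337*log(z - 4)/765 + log(z - 2)/7 - 3*log(z + 1)/40 + 1997*log(z + 5)/6552 + 15*log(z**2 + 1)/442 - 33*atan(z)/442 + C

Factor the denominator: (z - 4)*(z - 2)*(z + 1)*(z + 5)*(z**2 + 1).
Partial-fraction decomposition: 3*(10*z - 11)/(442*(z**2 + 1)) + 1997/(6552*(z + 5)) - 3/(40*(z + 1)) + 1/(7*(z - 2)) - 337/(765*(z - 4)).
Integrate each term; A/(z−a) gives A·log|z−a|; the (Bz+D)/(z²+p²) term gives a log and an atan.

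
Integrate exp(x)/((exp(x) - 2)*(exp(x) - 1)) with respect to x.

Let u = e^x, du = e^x dx.
The integral becomes ∫ du/((u-1)(u-2)); decompose into partial fractions.

log(exp(x) - 2) - log(exp(x) - 1) + C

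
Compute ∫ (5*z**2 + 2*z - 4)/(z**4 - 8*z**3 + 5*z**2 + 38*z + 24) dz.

Factor the denominator: (z - 6)*(z - 4)*(z + 1)**2.
Partial-fraction decomposition: -292/(1225*(z + 1)) - 1/(35*(z + 1)**2) - 42/(25*(z - 4)) + 94/(49*(z - 6)).
Integrate each term; A/(z−a) gives A·log|z−a|; A/(z−a)² gives −A/(z−a).

94*log(z - 6)/49 - 42*log(z - 4)/25 - 292*log(z + 1)/1225 + 1/(35*z + 35) + C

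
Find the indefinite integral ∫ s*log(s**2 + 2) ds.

Let u = s**2 + 2, so du = (2*s) ds.
The integral becomes (1/2)·∫ log(u) du; integrate by parts with u′=log(u), dv′=du.

s**2*log(s**2 + 2)/2 - s**2/2 + log(s**2 + 2) + C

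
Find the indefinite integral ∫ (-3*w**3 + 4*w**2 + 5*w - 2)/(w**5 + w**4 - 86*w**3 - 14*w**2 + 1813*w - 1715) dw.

-50*log(w - 7)/147 + 7*log(w - 5)/32 + log(w - 1)/384 + 745*log(w + 7)/6272 + 99/(112*w + 784) + C

Factor the denominator: (w - 7)*(w - 5)*(w - 1)*(w + 7)**2.
Partial-fraction decomposition: 745/(6272*(w + 7)) - 99/(112*(w + 7)**2) + 1/(384*(w - 1)) + 7/(32*(w - 5)) - 50/(147*(w - 7)).
Integrate each term; A/(w−a) gives A·log|w−a|; A/(w−a)² gives −A/(w−a).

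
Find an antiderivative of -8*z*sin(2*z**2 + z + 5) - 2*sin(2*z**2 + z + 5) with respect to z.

2*cos(2*z**2 + z + 5) + C

Let u = 2*z**2 + z + 5, so du = (4*z + 1) dz.
Rewriting, the integral becomes -2·∫ sin(u) du = -2·-cos(u).
Substituting back, u = 2*z**2 + z + 5.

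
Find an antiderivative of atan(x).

Use integration by parts with u = arctan(x), dv = dx.
Then du = 1/(x**2 + 1) dx.

x*atan(x) - log(x**2 + 1)/2 + C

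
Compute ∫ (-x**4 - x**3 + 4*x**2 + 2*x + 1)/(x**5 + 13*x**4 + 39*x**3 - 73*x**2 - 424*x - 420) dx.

-13*log(x - 3)/400 - 13*log(x + 2)/225 + 409*log(x + 5)/144 - 15*log(x + 7)/4 + 1/(15*x + 30) + C

Factor the denominator: (x - 3)*(x + 2)**2*(x + 5)*(x + 7).
Partial-fraction decomposition: -15/(4*(x + 7)) + 409/(144*(x + 5)) - 13/(225*(x + 2)) - 1/(15*(x + 2)**2) - 13/(400*(x - 3)).
Integrate each term; A/(x−a) gives A·log|x−a|; A/(x−a)² gives −A/(x−a).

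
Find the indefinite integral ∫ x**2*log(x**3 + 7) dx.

Let u = x**3 + 7, so du = (3*x**2) dx.
The integral becomes (1/3)·∫ log(u) du; integrate by parts with u′=log(u), dv′=du.

x**3*log(x**3 + 7)/3 - x**3/3 + 7*log(x**3 + 7)/3 + C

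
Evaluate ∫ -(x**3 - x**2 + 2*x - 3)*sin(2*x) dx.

Use integration by parts with u = x**3 - x**2 + 2*x - 3, dv = -sin(2*x) dx, so v = cos(2*x)/2.
Apply parts 3 times (tabular method): alternate signs, differentiate u down to 0, integrate dv up.

x**3*cos(2*x)/2 - 3*x**2*sin(2*x)/4 - x**2*cos(2*x)/2 + x*sin(2*x)/2 + x*cos(2*x)/4 - sin(2*x)/8 - 5*cos(2*x)/4 + C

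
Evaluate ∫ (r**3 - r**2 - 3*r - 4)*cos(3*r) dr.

r**3*sin(3*r)/3 - r**2*sin(3*r)/3 + r**2*cos(3*r)/3 - 11*r*sin(3*r)/9 - 2*r*cos(3*r)/9 - 34*sin(3*r)/27 - 11*cos(3*r)/27 + C

Use integration by parts with u = r**3 - r**2 - 3*r - 4, dv = cos(3*r) dr, so v = sin(3*r)/3.
Apply parts 3 times (tabular method): alternate signs, differentiate u down to 0, integrate dv up.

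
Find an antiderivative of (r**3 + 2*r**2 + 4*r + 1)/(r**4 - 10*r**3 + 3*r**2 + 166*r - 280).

Factor the denominator: (r - 7)*(r - 5)*(r - 2)*(r + 4).
Partial-fraction decomposition: 47/(594*(r + 4)) + 5/(18*(r - 2)) - 98/(27*(r - 5)) + 47/(11*(r - 7)).
Integrate each term: A/(r−a) contributes A·log|r−a|.

47*log(r - 7)/11 - 98*log(r - 5)/27 + 5*log(r - 2)/18 + 47*log(r + 4)/594 + C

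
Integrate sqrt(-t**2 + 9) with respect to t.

t*sqrt(-t**2 + 9)/2 + 9*asin(t/3)/2 + C

Substitute t = 3·sin(θ), so dt = 3·cos(θ) dθ and the radical becomes sqrt(-t**2 + 9) = 3·cos(θ) by the Pythagorean identity.
Integrate the resulting trig expression in θ, then back-substitute θ = asin(t/3), sin(θ) = t/3, cos(θ) = sqrt(-t**2 + 9)/3 (absorbing any constant into C).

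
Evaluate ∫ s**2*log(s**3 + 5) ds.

s**3*log(s**3 + 5)/3 - s**3/3 + 5*log(s**3 + 5)/3 + C

Let u = s**3 + 5, so du = (3*s**2) ds.
The integral becomes (1/3)·∫ log(u) du; integrate by parts with u′=log(u), dv′=du.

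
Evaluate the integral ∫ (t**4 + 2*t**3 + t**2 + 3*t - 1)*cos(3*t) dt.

t**4*sin(3*t)/3 + 2*t**3*sin(3*t)/3 + 4*t**3*cos(3*t)/9 - t**2*sin(3*t)/9 + 2*t**2*cos(3*t)/3 + 5*t*sin(3*t)/9 - 2*t*cos(3*t)/27 - 25*sin(3*t)/81 + 5*cos(3*t)/27 + C

Use integration by parts with u = t**4 + 2*t**3 + t**2 + 3*t - 1, dv = cos(3*t) dt, so v = sin(3*t)/3.
Apply parts 4 times (tabular method): alternate signs, differentiate u down to 0, integrate dv up.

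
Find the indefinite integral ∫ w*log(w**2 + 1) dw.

w**2*log(w**2 + 1)/2 - w**2/2 + log(w**2 + 1)/2 + C

Let u = w**2 + 1, so du = (2*w) dw.
The integral becomes (1/2)·∫ log(u) du; integrate by parts with u′=log(u), dv′=du.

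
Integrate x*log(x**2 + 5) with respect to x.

Let u = x**2 + 5, so du = (2*x) dx.
The integral becomes (1/2)·∫ log(u) du; integrate by parts with u′=log(u), dv′=du.

x**2*log(x**2 + 5)/2 - x**2/2 + 5*log(x**2 + 5)/2 + C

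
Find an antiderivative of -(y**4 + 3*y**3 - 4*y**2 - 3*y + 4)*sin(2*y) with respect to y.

Use integration by parts with u = y**4 + 3*y**3 - 4*y**2 - 3*y + 4, dv = -sin(2*y) dy, so v = cos(2*y)/2.
Apply parts 4 times (tabular method): alternate signs, differentiate u down to 0, integrate dv up.

y**4*cos(2*y)/2 - y**3*sin(2*y) + 3*y**3*cos(2*y)/2 - 9*y**2*sin(2*y)/4 - 7*y**2*cos(2*y)/2 + 7*y*sin(2*y)/2 - 15*y*cos(2*y)/4 + 15*sin(2*y)/8 + 15*cos(2*y)/4 + C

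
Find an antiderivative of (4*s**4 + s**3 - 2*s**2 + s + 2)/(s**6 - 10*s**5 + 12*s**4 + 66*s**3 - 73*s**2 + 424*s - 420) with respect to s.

Factor the denominator: (s - 7)*(s - 5)*(s - 1)*(s + 3)*(s**2 + 4).
Partial-fraction decomposition: -(197*s + 202)/(1885*(s**2 + 4)) - 139/(2080*(s + 3)) + 1/(80*(s - 1)) - 1291/(928*(s - 5)) + 31/(20*(s - 7)).
Integrate each term; A/(s−a) gives A·log|s−a|; the (Bs+D)/(s²+p²) term gives a log and an atan.

31*log(s - 7)/20 - 1291*log(s - 5)/928 + log(s - 1)/80 - 139*log(s + 3)/2080 - 197*log(s**2 + 4)/3770 - 101*atan(s/2)/1885 + C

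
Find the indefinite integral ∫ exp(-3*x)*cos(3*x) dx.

exp(-3*x)*sin(3*x)/6 - exp(-3*x)*cos(3*x)/6 + C

Let I denote the integral. Integrate by parts with u = cos(3*x), dv = exp(-3*x) dx, so v = -exp(-3*x)/3: I = -exp(-3*x)*cos(3*x)/3 − ∫ exp(-3*x)*sin(3*x) dx.
Apply parts again with u = sin(3*x), dv = exp(-3*x) dx: ∫ exp(-3*x)*sin(3*x) dx = -exp(-3*x)*sin(3*x)/3 + I. Substituting back brings back I: I = exp(-3*x)*sin(3*x)/3 - exp(-3*x)*cos(3*x)/3 − I.
Solving for I: (1 + 1)·I equals the remaining terms, so I = (1/2)·(exp(-3*x)*sin(3*x)/3 - exp(-3*x)*cos(3*x)/3).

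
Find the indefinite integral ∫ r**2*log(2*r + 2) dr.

Use integration by parts with u = log(2*r + 2), dv = r**2 dr.
Then du = 2/(2*r + 2) dr and v = r**3/3.

r**3*log(2*r + 2)/3 - r**3/9 + r**2/6 - r/3 + log(r + 1)/3 + C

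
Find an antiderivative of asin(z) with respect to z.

z*asin(z) + sqrt(-z**2 + 1) + C

Use integration by parts with u = arcsin(z), dv = dz.
Then du = 1/sqrt(-z**2 + 1) dz.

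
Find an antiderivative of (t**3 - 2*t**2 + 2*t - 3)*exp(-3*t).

(-9*t**3 + 9*t**2 - 12*t + 23)*exp(-3*t)/27 + C

Use integration by parts with u = t**3 - 2*t**2 + 2*t - 3, dv = exp(-3*t) dt, so v = -exp(-3*t)/3.
Apply parts 3 times (tabular method): alternate signs, differentiate u down to 0, integrate dv up.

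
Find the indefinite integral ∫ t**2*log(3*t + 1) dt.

Use integration by parts with u = log(3*t + 1), dv = t**2 dt.
Then du = 3/(3*t + 1) dt and v = t**3/3.

t**3*log(3*t + 1)/3 - t**3/9 + t**2/18 - t/27 + log(3*t + 1)/81 + C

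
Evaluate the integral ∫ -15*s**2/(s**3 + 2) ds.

-5*log(s**3 + 2) + C

Let u = s**3 + 2, so du = (3*s**2) ds.
Rewriting, the integral becomes -5·∫ 1/u du = -5·log(u).
Substituting back, u = s**3 + 2.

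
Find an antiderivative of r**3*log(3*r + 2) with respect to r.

Use integration by parts with u = log(3*r + 2), dv = r**3 dr.
Then du = 3/(3*r + 2) dr and v = r**4/4.

r**4*log(3*r + 2)/4 - r**4/16 + r**3/18 - r**2/18 + 2*r/27 - 4*log(3*r + 2)/81 + C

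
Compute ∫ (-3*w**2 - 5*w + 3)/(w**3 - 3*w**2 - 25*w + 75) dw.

Factor the denominator: (w - 5)*(w - 3)*(w + 5).
Partial-fraction decomposition: -47/(80*(w + 5)) + 39/(16*(w - 3)) - 97/(20*(w - 5)).
Integrate each term: A/(w−a) contributes A·log|w−a|.

-97*log(w - 5)/20 + 39*log(w - 3)/16 - 47*log(w + 5)/80 + C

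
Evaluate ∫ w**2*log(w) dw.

w**3*log(w)/3 - w**3/9 + C

Use integration by parts with u = log(w), dv = w**2 dw.
Then du = 1/w dw and v = w**3/3.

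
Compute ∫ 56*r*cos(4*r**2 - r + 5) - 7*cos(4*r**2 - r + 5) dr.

7*sin(4*r**2 - r + 5) + C

Let u = 4*r**2 - r + 5, so du = (8*r - 1) dr.
Rewriting, the integral becomes 7·∫ cos(u) du = 7·sin(u).
Substituting back, u = 4*r**2 - r + 5.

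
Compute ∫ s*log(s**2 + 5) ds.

s**2*log(s**2 + 5)/2 - s**2/2 + 5*log(s**2 + 5)/2 + C

Let u = s**2 + 5, so du = (2*s) ds.
The integral becomes (1/2)·∫ log(u) du; integrate by parts with u′=log(u), dv′=du.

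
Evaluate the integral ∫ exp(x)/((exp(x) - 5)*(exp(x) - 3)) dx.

log(exp(x) - 5)/2 - log(exp(x) - 3)/2 + C

Let u = e^x, du = e^x dx.
The integral becomes ∫ du/((u-3)(u-5)); decompose into partial fractions.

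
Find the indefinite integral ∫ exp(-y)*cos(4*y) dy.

Let I denote the integral. Integrate by parts with u = cos(4*y), dv = exp(-y) dy, so v = -exp(-y): I = -exp(-y)*cos(4*y) − 4·∫ exp(-y)*sin(4*y) dy.
Apply parts again with u = sin(4*y), dv = exp(-y) dy: ∫ exp(-y)*sin(4*y) dy = -exp(-y)*sin(4*y) + 4·I. Substituting back brings back I: I = 4*exp(-y)*sin(4*y) - exp(-y)*cos(4*y) − 16·I.
Solving for I: (1 + 16)·I equals the remaining terms, so I = (1/17)·(4*exp(-y)*sin(4*y) - exp(-y)*cos(4*y)).

4*exp(-y)*sin(4*y)/17 - exp(-y)*cos(4*y)/17 + C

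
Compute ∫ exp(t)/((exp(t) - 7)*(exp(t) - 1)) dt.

log(exp(t) - 7)/6 - log(exp(t) - 1)/6 + C

Let u = e^t, du = e^t dt.
The integral becomes ∫ du/((u-1)(u-7)); decompose into partial fractions.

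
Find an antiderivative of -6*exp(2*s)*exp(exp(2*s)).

-3*exp(exp(2*s)) + C

Let u = exp(2*s), so du = (2*exp(2*s)) ds.
Rewriting, the integral becomes -3·∫ e^u du = -3·e^u.
Substituting back, u = exp(2*s).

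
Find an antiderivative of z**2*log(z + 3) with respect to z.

Use integration by parts with u = log(z + 3), dv = z**2 dz.
Then du = 1/(z + 3) dz and v = z**3/3.

z**3*log(z + 3)/3 - z**3/9 + z**2/2 - 3*z + 9*log(z + 3) + C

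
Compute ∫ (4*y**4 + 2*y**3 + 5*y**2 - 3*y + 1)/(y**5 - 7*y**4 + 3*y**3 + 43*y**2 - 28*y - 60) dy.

2861*log(y - 5)/252 - 83*log(y - 3)/8 + 95*log(y - 2)/36 - 11*log(y + 1)/72 + 15*log(y + 2)/28 + C

Factor the denominator: (y - 5)*(y - 3)*(y - 2)*(y + 1)*(y + 2).
Partial-fraction decomposition: 15/(28*(y + 2)) - 11/(72*(y + 1)) + 95/(36*(y - 2)) - 83/(8*(y - 3)) + 2861/(252*(y - 5)).
Integrate each term: A/(y−a) contributes A·log|y−a|.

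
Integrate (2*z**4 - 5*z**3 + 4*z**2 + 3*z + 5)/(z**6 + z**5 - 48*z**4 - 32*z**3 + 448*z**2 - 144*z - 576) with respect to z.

1679*log(z - 6)/13440 - 127*log(z - 2)/4608 - 13*log(z + 1)/945 + 889*log(z + 4)/2160 - 3803*log(z + 6)/7680 + 19/(576*z - 1152) + C

Factor the denominator: (z - 6)*(z - 2)**2*(z + 1)*(z + 4)*(z + 6).
Partial-fraction decomposition: -3803/(7680*(z + 6)) + 889/(2160*(z + 4)) - 13/(945*(z + 1)) - 127/(4608*(z - 2)) - 19/(576*(z - 2)**2) + 1679/(13440*(z - 6)).
Integrate each term; A/(z−a) gives A·log|z−a|; A/(z−a)² gives −A/(z−a).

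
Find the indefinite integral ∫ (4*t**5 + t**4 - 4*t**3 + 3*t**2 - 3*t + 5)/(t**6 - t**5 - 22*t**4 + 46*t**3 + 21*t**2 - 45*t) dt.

Factor the denominator: t*(t - 3)**2*(t - 1)*(t + 1)*(t + 5).
Partial-fraction decomposition: 47/(32*(t + 5)) + 3/(32*(t + 1)) + 1/(8*(t - 1)) + 349/(144*(t - 3)) + 121/(24*(t - 3)**2) - 1/(9*t).
Integrate each term; A/(t−a) gives A·log|t−a|; A/(t−a)² gives −A/(t−a).

-log(t)/9 + 349*log(t - 3)/144 + log(t - 1)/8 + 3*log(t + 1)/32 + 47*log(t + 5)/32 - 121/(24*t - 72) + C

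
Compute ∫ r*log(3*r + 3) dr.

Use integration by parts with u = log(3*r + 3), dv = r dr.
Then du = 3/(3*r + 3) dr and v = r**2/2.

r**2*log(3*r + 3)/2 - r**2/4 + r/2 - log(r + 1)/2 + C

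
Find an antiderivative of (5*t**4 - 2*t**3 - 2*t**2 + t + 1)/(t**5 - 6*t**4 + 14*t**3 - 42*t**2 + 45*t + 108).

9*log(t - 4) - 337*log(t - 3)/72 + log(t + 1)/40 + 59*log(t**2 + 9)/180 + 91*atan(t/3)/45 + C

Factor the denominator: (t - 4)*(t - 3)*(t + 1)*(t**2 + 9).
Partial-fraction decomposition: (59*t + 546)/(90*(t**2 + 9)) + 1/(40*(t + 1)) - 337/(72*(t - 3)) + 9/(t - 4).
Integrate each term; A/(t−a) gives A·log|t−a|; the (Bt+D)/(t²+p²) term gives a log and an atan.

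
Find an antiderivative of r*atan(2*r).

r**2*atan(2*r)/2 - r/4 + atan(2*r)/8 + C

Use integration by parts with u = arctan(2*r), dv = r dr.
Then du = 2/(4*r**2 + 1) dr.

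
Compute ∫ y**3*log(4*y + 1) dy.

y**4*log(4*y + 1)/4 - y**4/16 + y**3/48 - y**2/128 + y/256 - log(4*y + 1)/1024 + C

Use integration by parts with u = log(4*y + 1), dv = y**3 dy.
Then du = 4/(4*y + 1) dy and v = y**4/4.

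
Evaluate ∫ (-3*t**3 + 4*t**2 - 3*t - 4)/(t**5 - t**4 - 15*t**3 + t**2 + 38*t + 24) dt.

-72*log(t - 4)/175 + log(t - 2)/5 - 33*log(t + 1)/50 + 61*log(t + 3)/70 - 1/(5*t + 5) + C

Factor the denominator: (t - 4)*(t - 2)*(t + 1)**2*(t + 3).
Partial-fraction decomposition: 61/(70*(t + 3)) - 33/(50*(t + 1)) + 1/(5*(t + 1)**2) + 1/(5*(t - 2)) - 72/(175*(t - 4)).
Integrate each term; A/(t−a) gives A·log|t−a|; A/(t−a)² gives −A/(t−a).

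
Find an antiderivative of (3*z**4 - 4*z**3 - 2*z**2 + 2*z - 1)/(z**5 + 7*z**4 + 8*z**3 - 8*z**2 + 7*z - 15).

Factor the denominator: (z - 1)*(z + 3)*(z + 5)*(z**2 + 1).
Partial-fraction decomposition: -(3*z + 1)/(10*(z**2 + 1)) + 89/(12*(z + 5)) - 163/(40*(z + 3)) - 1/(24*(z - 1)).
Integrate each term; A/(z−a) gives A·log|z−a|; the (Bz+D)/(z²+p²) term gives a log and an atan.

-log(z - 1)/24 - 163*log(z + 3)/40 + 89*log(z + 5)/12 - 3*log(z**2 + 1)/20 - atan(z)/10 + C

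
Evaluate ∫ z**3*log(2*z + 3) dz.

Use integration by parts with u = log(2*z + 3), dv = z**3 dz.
Then du = 2/(2*z + 3) dz and v = z**4/4.

z**4*log(2*z + 3)/4 - z**4/16 + z**3/8 - 9*z**2/32 + 27*z/32 - 81*log(2*z + 3)/64 + C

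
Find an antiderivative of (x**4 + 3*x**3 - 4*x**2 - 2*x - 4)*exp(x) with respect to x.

Use integration by parts with u = x**4 + 3*x**3 - 4*x**2 - 2*x - 4, dv = exp(x) dx, so v = exp(x).
Apply parts 4 times (tabular method): alternate signs, differentiate u down to 0, integrate dv up.

(x**4 - x**3 - x**2 - 4)*exp(x) + C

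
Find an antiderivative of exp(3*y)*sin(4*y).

3*exp(3*y)*sin(4*y)/25 - 4*exp(3*y)*cos(4*y)/25 + C

Let I denote the integral. Integrate by parts with u = sin(4*y), dv = exp(3*y) dy, so v = exp(3*y)/3: I = exp(3*y)*sin(4*y)/3 − (4/3)·∫ exp(3*y)*cos(4*y) dy.
Apply parts again with u = cos(4*y), dv = exp(3*y) dy: ∫ exp(3*y)*cos(4*y) dy = exp(3*y)*cos(4*y)/3 + (4/3)·I. Substituting back brings back I: I = exp(3*y)*sin(4*y)/3 - 4*exp(3*y)*cos(4*y)/9 − (16/9)·I.
Solving for I: (1 + 16/9)·I equals the remaining terms, so I = (9/25)·(exp(3*y)*sin(4*y)/3 - 4*exp(3*y)*cos(4*y)/9).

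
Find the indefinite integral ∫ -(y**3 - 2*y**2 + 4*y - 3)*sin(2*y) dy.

y**3*cos(2*y)/2 - 3*y**2*sin(2*y)/4 - y**2*cos(2*y) + y*sin(2*y) + 5*y*cos(2*y)/4 - 5*sin(2*y)/8 - cos(2*y) + C

Use integration by parts with u = y**3 - 2*y**2 + 4*y - 3, dv = -sin(2*y) dy, so v = cos(2*y)/2.
Apply parts 3 times (tabular method): alternate signs, differentiate u down to 0, integrate dv up.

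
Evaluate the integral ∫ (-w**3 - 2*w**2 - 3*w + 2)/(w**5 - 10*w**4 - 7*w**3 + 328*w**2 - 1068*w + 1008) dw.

-23*log(w - 7)/39 + 53*log(w - 4)/30 - 13*log(w - 3)/9 + log(w - 2)/4 + 41*log(w + 6)/2340 + C

Factor the denominator: (w - 7)*(w - 4)*(w - 3)*(w - 2)*(w + 6).
Partial-fraction decomposition: 41/(2340*(w + 6)) + 1/(4*(w - 2)) - 13/(9*(w - 3)) + 53/(30*(w - 4)) - 23/(39*(w - 7)).
Integrate each term: A/(w−a) contributes A·log|w−a|.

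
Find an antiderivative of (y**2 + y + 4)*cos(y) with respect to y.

y**2*sin(y) + y*sin(y) + 2*y*cos(y) + 2*sin(y) + cos(y) + C

Use integration by parts with u = y**2 + y + 4, dv = cos(y) dy, so v = sin(y).
Apply parts 2 times (tabular method): alternate signs, differentiate u down to 0, integrate dv up.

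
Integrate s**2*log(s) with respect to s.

Use integration by parts with u = log(s), dv = s**2 ds.
Then du = 1/s ds and v = s**3/3.

s**3*log(s)/3 - s**3/9 + C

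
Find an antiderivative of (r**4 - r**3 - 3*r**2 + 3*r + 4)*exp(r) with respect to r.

Use integration by parts with u = r**4 - r**3 - 3*r**2 + 3*r + 4, dv = exp(r) dr, so v = exp(r).
Apply parts 4 times (tabular method): alternate signs, differentiate u down to 0, integrate dv up.

(r**4 - 5*r**3 + 12*r**2 - 21*r + 25)*exp(r) + C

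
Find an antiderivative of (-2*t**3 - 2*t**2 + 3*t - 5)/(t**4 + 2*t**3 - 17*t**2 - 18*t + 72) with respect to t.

-34*log(t - 3)/21 + 23*log(t - 2)/30 + 11*log(t + 3)/15 - 79*log(t + 4)/42 + C

Factor the denominator: (t - 3)*(t - 2)*(t + 3)*(t + 4).
Partial-fraction decomposition: -79/(42*(t + 4)) + 11/(15*(t + 3)) + 23/(30*(t - 2)) - 34/(21*(t - 3)).
Integrate each term: A/(t−a) contributes A·log|t−a|.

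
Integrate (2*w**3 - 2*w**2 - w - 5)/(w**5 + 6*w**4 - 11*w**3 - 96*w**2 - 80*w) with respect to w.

log(w)/16 + 29*log(w - 4)/480 - 2*log(w + 1)/15 + 161*log(w + 4)/96 - 5*log(w + 5)/3 + C

Factor the denominator: w*(w - 4)*(w + 1)*(w + 4)*(w + 5).
Partial-fraction decomposition: -5/(3*(w + 5)) + 161/(96*(w + 4)) - 2/(15*(w + 1)) + 29/(480*(w - 4)) + 1/(16*w).
Integrate each term: A/(w−a) contributes A·log|w−a|.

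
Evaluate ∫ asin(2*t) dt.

t*asin(2*t) + sqrt(-4*t**2 + 1)/2 + C

Use integration by parts with u = arcsin(2*t), dv = dt.
Then du = 2/sqrt(-4*t**2 + 1) dt.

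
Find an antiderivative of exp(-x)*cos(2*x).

2*exp(-x)*sin(2*x)/5 - exp(-x)*cos(2*x)/5 + C

Let I denote the integral. Integrate by parts with u = cos(2*x), dv = exp(-x) dx, so v = -exp(-x): I = -exp(-x)*cos(2*x) − 2·∫ exp(-x)*sin(2*x) dx.
Apply parts again with u = sin(2*x), dv = exp(-x) dx: ∫ exp(-x)*sin(2*x) dx = -exp(-x)*sin(2*x) + 2·I. Substituting back brings back I: I = 2*exp(-x)*sin(2*x) - exp(-x)*cos(2*x) − 4·I.
Solving for I: (1 + 4)·I equals the remaining terms, so I = (1/5)·(2*exp(-x)*sin(2*x) - exp(-x)*cos(2*x)).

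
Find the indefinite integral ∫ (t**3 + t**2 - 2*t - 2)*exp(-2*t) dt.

(-4*t**3 - 10*t**2 - 2*t + 7)*exp(-2*t)/8 + C

Use integration by parts with u = t**3 + t**2 - 2*t - 2, dv = exp(-2*t) dt, so v = -exp(-2*t)/2.
Apply parts 3 times (tabular method): alternate signs, differentiate u down to 0, integrate dv up.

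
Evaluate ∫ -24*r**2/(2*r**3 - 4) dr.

-4*log(2*r**3 - 4) + C

Let u = 2*r**3 - 4, so du = (6*r**2) dr.
Rewriting, the integral becomes -4·∫ 1/u du = -4·log(u).
Substituting back, u = 2*r**3 - 4.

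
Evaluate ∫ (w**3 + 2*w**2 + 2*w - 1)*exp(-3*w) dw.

Use integration by parts with u = w**3 + 2*w**2 + 2*w - 1, dv = exp(-3*w) dw, so v = -exp(-3*w)/3.
Apply parts 3 times (tabular method): alternate signs, differentiate u down to 0, integrate dv up.

(-3*w**3 - 9*w**2 - 12*w - 1)*exp(-3*w)/9 + C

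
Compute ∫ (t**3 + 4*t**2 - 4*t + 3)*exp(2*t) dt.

(4*t**3 + 10*t**2 - 26*t + 25)*exp(2*t)/8 + C

Use integration by parts with u = t**3 + 4*t**2 - 4*t + 3, dv = exp(2*t) dt, so v = exp(2*t)/2.
Apply parts 3 times (tabular method): alternate signs, differentiate u down to 0, integrate dv up.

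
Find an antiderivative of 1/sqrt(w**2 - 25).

log(w + sqrt(w**2 - 25)) + C

Substitute w = 5·sec(θ), so dw = 5·sec(θ)*tan(θ) dθ and the radical becomes sqrt(w**2 - 25) = 5·tan(θ) by the Pythagorean identity.
Integrate the resulting trig expression in θ, then back-substitute sec(θ) = w/5, tan(θ) = sqrt(w**2 - 25)/5 (absorbing any constant into C).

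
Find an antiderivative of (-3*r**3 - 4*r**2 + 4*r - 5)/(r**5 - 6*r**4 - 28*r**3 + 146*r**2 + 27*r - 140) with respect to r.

-601*log(r - 7)/864 + 49*log(r - 4)/81 - log(r - 1)/27 + log(r + 1)/32 + 125*log(r + 5)/1296 + C

Factor the denominator: (r - 7)*(r - 4)*(r - 1)*(r + 1)*(r + 5).
Partial-fraction decomposition: 125/(1296*(r + 5)) + 1/(32*(r + 1)) - 1/(27*(r - 1)) + 49/(81*(r - 4)) - 601/(864*(r - 7)).
Integrate each term: A/(r−a) contributes A·log|r−a|.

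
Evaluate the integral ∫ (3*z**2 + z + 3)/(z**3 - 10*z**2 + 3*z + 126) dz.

Factor the denominator: (z - 7)*(z - 6)*(z + 3).
Partial-fraction decomposition: 3/(10*(z + 3)) - 13/(z - 6) + 157/(10*(z - 7)).
Integrate each term: A/(z−a) contributes A·log|z−a|.

157*log(z - 7)/10 - 13*log(z - 6) + 3*log(z + 3)/10 + C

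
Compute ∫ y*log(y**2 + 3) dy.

Let u = y**2 + 3, so du = (2*y) dy.
The integral becomes (1/2)·∫ log(u) du; integrate by parts with u′=log(u), dv′=du.

y**2*log(y**2 + 3)/2 - y**2/2 + 3*log(y**2 + 3)/2 + C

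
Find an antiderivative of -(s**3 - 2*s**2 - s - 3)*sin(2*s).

s**3*cos(2*s)/2 - 3*s**2*sin(2*s)/4 - s**2*cos(2*s) + s*sin(2*s) - 5*s*cos(2*s)/4 + 5*sin(2*s)/8 - cos(2*s) + C

Use integration by parts with u = s**3 - 2*s**2 - s - 3, dv = -sin(2*s) ds, so v = cos(2*s)/2.
Apply parts 3 times (tabular method): alternate signs, differentiate u down to 0, integrate dv up.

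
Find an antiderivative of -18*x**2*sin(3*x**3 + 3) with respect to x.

Let u = 3*x**3 + 3, so du = (9*x**2) dx.
Rewriting, the integral becomes -2·∫ sin(u) du = -2·-cos(u).
Substituting back, u = 3*x**3 + 3.

2*cos(3*x**3 + 3) + C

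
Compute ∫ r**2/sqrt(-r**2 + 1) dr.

Substitute r = sin(θ), so dr = cos(θ) dθ and the radical becomes sqrt(-r**2 + 1) = cos(θ) by the Pythagorean identity.
Integrate the resulting trig expression in θ, then back-substitute θ = asin(r), sin(θ) = r, cos(θ) = sqrt(-r**2 + 1) (absorbing any constant into C).

-r*sqrt(-r**2 + 1)/2 + asin(r)/2 + C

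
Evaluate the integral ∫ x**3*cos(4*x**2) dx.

Let u = x², du = 2x dx; rewrite as (1/2)∫ u^1·cos(4u) du.
Now integrate by parts 1 time.

x**2*sin(4*x**2)/8 + cos(4*x**2)/32 + C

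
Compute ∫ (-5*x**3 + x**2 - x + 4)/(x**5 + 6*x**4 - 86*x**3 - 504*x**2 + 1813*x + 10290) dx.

-1669*log(x - 7)/2352 + 1046*log(x - 6)/1859 + 659*log(x + 5)/528 - 36475*log(x + 7)/33124 + 1775/(364*x + 2548) + C

Factor the denominator: (x - 7)*(x - 6)*(x + 5)*(x + 7)**2.
Partial-fraction decomposition: -36475/(33124*(x + 7)) - 1775/(364*(x + 7)**2) + 659/(528*(x + 5)) + 1046/(1859*(x - 6)) - 1669/(2352*(x - 7)).
Integrate each term; A/(x−a) gives A·log|x−a|; A/(x−a)² gives −A/(x−a).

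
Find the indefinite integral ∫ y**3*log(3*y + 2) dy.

y**4*log(3*y + 2)/4 - y**4/16 + y**3/18 - y**2/18 + 2*y/27 - 4*log(3*y + 2)/81 + C

Use integration by parts with u = log(3*y + 2), dv = y**3 dy.
Then du = 3/(3*y + 2) dy and v = y**4/4.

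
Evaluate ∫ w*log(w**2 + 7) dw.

w**2*log(w**2 + 7)/2 - w**2/2 + 7*log(w**2 + 7)/2 + C

Let u = w**2 + 7, so du = (2*w) dw.
The integral becomes (1/2)·∫ log(u) du; integrate by parts with u′=log(u), dv′=du.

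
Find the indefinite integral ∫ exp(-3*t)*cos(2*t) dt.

2*exp(-3*t)*sin(2*t)/13 - 3*exp(-3*t)*cos(2*t)/13 + C

Let I denote the integral. Integrate by parts with u = cos(2*t), dv = exp(-3*t) dt, so v = -exp(-3*t)/3: I = -exp(-3*t)*cos(2*t)/3 − (2/3)·∫ exp(-3*t)*sin(2*t) dt.
Apply parts again with u = sin(2*t), dv = exp(-3*t) dt: ∫ exp(-3*t)*sin(2*t) dt = -exp(-3*t)*sin(2*t)/3 + (2/3)·I. Substituting back brings back I: I = 2*exp(-3*t)*sin(2*t)/9 - exp(-3*t)*cos(2*t)/3 − (4/9)·I.
Solving for I: (1 + 4/9)·I equals the remaining terms, so I = (9/13)·(2*exp(-3*t)*sin(2*t)/9 - exp(-3*t)*cos(2*t)/3).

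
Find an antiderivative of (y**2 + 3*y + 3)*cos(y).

y**2*sin(y) + 3*y*sin(y) + 2*y*cos(y) + sin(y) + 3*cos(y) + C

Use integration by parts with u = y**2 + 3*y + 3, dv = cos(y) dy, so v = sin(y).
Apply parts 2 times (tabular method): alternate signs, differentiate u down to 0, integrate dv up.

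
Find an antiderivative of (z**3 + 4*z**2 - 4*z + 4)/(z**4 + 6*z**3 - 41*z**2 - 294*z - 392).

515*log(z - 7)/1386 - 2*log(z + 2)/9 + 10*log(z + 4)/33 + 23*log(z + 7)/42 + C

Factor the denominator: (z - 7)*(z + 2)*(z + 4)*(z + 7).
Partial-fraction decomposition: 23/(42*(z + 7)) + 10/(33*(z + 4)) - 2/(9*(z + 2)) + 515/(1386*(z - 7)).
Integrate each term: A/(z−a) contributes A·log|z−a|.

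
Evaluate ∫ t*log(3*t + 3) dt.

t**2*log(3*t + 3)/2 - t**2/4 + t/2 - log(t + 1)/2 + C

Use integration by parts with u = log(3*t + 3), dv = t dt.
Then du = 3/(3*t + 3) dt and v = t**2/2.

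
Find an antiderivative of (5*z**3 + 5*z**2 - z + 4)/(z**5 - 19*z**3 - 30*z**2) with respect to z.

53*log(z)/450 + 107*log(z - 5)/200 + log(z + 2)/2 - 83*log(z + 3)/72 + 2/(15*z) + C

Factor the denominator: z**2*(z - 5)*(z + 2)*(z + 3).
Partial-fraction decomposition: -83/(72*(z + 3)) + 1/(2*(z + 2)) + 107/(200*(z - 5)) + 53/(450*z) - 2/(15*z**2).
Integrate each term; A/(z−a) gives A·log|z−a|; A/(z−a)² gives −A/(z−a).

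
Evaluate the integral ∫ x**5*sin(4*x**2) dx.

Let u = x², du = 2x dx; rewrite as (1/2)∫ u^2·sin(4u) du.
Now integrate by parts 2 times.

-x**4*cos(4*x**2)/8 + x**2*sin(4*x**2)/16 + cos(4*x**2)/64 + C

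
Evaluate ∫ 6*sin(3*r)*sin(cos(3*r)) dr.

Let u = cos(3*r), so du = (-3*sin(3*r)) dr.
Rewriting, the integral becomes -2·∫ sin(u) du = -2·-cos(u).
Substituting back, u = cos(3*r).

2*cos(cos(3*r)) + C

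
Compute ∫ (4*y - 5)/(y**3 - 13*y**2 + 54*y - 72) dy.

Factor the denominator: (y - 6)*(y - 4)*(y - 3).
Partial-fraction decomposition: 7/(3*(y - 3)) - 11/(2*(y - 4)) + 19/(6*(y - 6)).
Integrate each term: A/(y−a) contributes A·log|y−a|.

19*log(y - 6)/6 - 11*log(y - 4)/2 + 7*log(y - 3)/3 + C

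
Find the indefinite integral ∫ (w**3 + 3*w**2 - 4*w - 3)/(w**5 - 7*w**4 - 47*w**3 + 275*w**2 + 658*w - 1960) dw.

2909*log(w - 7)/145200 + 3*log(w - 2)/350 + log(w + 4)/242 - 11*log(w + 5)/336 - 153/(220*w - 1540) + C

Factor the denominator: (w - 7)**2*(w - 2)*(w + 4)*(w + 5).
Partial-fraction decomposition: -11/(336*(w + 5)) + 1/(242*(w + 4)) + 3/(350*(w - 2)) + 2909/(145200*(w - 7)) + 153/(220*(w - 7)**2).
Integrate each term; A/(w−a) gives A·log|w−a|; A/(w−a)² gives −A/(w−a).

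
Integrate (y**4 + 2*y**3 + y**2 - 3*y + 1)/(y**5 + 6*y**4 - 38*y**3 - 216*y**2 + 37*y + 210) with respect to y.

1747*log(y - 6)/5005 - log(y - 1)/240 + log(y + 1)/84 - 26*log(y + 5)/33 + 893*log(y + 7)/624 + C

Factor the denominator: (y - 6)*(y - 1)*(y + 1)*(y + 5)*(y + 7).
Partial-fraction decomposition: 893/(624*(y + 7)) - 26/(33*(y + 5)) + 1/(84*(y + 1)) - 1/(240*(y - 1)) + 1747/(5005*(y - 6)).
Integrate each term: A/(y−a) contributes A·log|y−a|.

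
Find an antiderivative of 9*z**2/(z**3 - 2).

Let u = z**3 - 2, so du = (3*z**2) dz.
Rewriting, the integral becomes 3·∫ 1/u du = 3·log(u).
Substituting back, u = z**3 - 2.

3*log(z**3 - 2) + C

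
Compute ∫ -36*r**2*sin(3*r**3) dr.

4*cos(3*r**3) + C

Let u = 3*r**3, so du = (9*r**2) dr.
Rewriting, the integral becomes -4·∫ sin(u) du = -4·-cos(u).
Substituting back, u = 3*r**3.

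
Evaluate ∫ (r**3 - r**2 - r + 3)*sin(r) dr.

-r**3*cos(r) + 3*r**2*sin(r) + r**2*cos(r) - 2*r*sin(r) + 7*r*cos(r) - 7*sin(r) - 5*cos(r) + C

Use integration by parts with u = r**3 - r**2 - r + 3, dv = sin(r) dr, so v = -cos(r).
Apply parts 3 times (tabular method): alternate signs, differentiate u down to 0, integrate dv up.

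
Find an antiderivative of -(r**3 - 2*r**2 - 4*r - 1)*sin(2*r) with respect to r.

Use integration by parts with u = r**3 - 2*r**2 - 4*r - 1, dv = -sin(2*r) dr, so v = cos(2*r)/2.
Apply parts 3 times (tabular method): alternate signs, differentiate u down to 0, integrate dv up.

r**3*cos(2*r)/2 - 3*r**2*sin(2*r)/4 - r**2*cos(2*r) + r*sin(2*r) - 11*r*cos(2*r)/4 + 11*sin(2*r)/8 + C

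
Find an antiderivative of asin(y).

y*asin(y) + sqrt(-y**2 + 1) + C

Use integration by parts with u = arcsin(y), dv = dy.
Then du = 1/sqrt(-y**2 + 1) dy.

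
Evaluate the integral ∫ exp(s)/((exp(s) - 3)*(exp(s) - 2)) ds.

log(exp(s) - 3) - log(exp(s) - 2) + C

Let u = e^s, du = e^s ds.
The integral becomes ∫ du/((u-3)(u-2)); decompose into partial fractions.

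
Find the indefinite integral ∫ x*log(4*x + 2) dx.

Use integration by parts with u = log(4*x + 2), dv = x dx.
Then du = 4/(4*x + 2) dx and v = x**2/2.

x**2*log(4*x + 2)/2 - x**2/4 + x/4 - log(2*x + 1)/8 + C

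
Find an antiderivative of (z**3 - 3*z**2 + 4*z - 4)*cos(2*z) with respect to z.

z**3*sin(2*z)/2 - 3*z**2*sin(2*z)/2 + 3*z**2*cos(2*z)/4 + 5*z*sin(2*z)/4 - 3*z*cos(2*z)/2 - 5*sin(2*z)/4 + 5*cos(2*z)/8 + C

Use integration by parts with u = z**3 - 3*z**2 + 4*z - 4, dv = cos(2*z) dz, so v = sin(2*z)/2.
Apply parts 3 times (tabular method): alternate signs, differentiate u down to 0, integrate dv up.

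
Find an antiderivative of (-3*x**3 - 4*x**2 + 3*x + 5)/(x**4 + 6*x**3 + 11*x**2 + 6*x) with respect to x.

Factor the denominator: x*(x + 1)*(x + 2)*(x + 3).
Partial-fraction decomposition: -41/(6*(x + 3)) + 7/(2*(x + 2)) - 1/(2*(x + 1)) + 5/(6*x).
Integrate each term: A/(x−a) contributes A·log|x−a|.

5*log(x)/6 - log(x + 1)/2 + 7*log(x + 2)/2 - 41*log(x + 3)/6 + C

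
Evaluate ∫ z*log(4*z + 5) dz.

Use integration by parts with u = log(4*z + 5), dv = z dz.
Then du = 4/(4*z + 5) dz and v = z**2/2.

z**2*log(4*z + 5)/2 - z**2/4 + 5*z/8 - 25*log(4*z + 5)/32 + C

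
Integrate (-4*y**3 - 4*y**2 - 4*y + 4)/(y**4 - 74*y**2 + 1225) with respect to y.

Factor the denominator: (y - 7)*(y - 5)*(y + 5)*(y + 7).
Partial-fraction decomposition: -151/(42*(y + 7)) + 53/(30*(y + 5)) + 77/(30*(y - 5)) - 199/(42*(y - 7)).
Integrate each term: A/(y−a) contributes A·log|y−a|.

-199*log(y - 7)/42 + 77*log(y - 5)/30 + 53*log(y + 5)/30 - 151*log(y + 7)/42 + C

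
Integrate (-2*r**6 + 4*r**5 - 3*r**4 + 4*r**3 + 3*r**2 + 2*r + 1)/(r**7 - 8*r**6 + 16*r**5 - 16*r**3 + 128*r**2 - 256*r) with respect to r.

Factor the denominator: r*(r - 4)**2*(r - 2)*(r + 2)*(r**2 + 4).
Partial-fraction decomposition: -(193*r + 1152)/(3200*(r**2 + 4)) - 109/(768*(r + 2)) + 1/(256*(r - 2)) - 34517/(19200*(r - 4)) - 1517/(320*(r - 4)**2) - 1/(256*r).
Integrate each term; A/(r−a) gives A·log|r−a|; the (Br+D)/(r²+p²) term gives a log and an atan.

-log(r)/256 - 34517*log(r - 4)/19200 + log(r - 2)/256 - 109*log(r + 2)/768 - 193*log(r**2 + 4)/6400 - 9*atan(r/2)/50 + 1517/(320*r - 1280) + C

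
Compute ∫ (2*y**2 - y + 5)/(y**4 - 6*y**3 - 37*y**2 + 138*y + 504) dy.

Factor the denominator: (y - 7)*(y - 6)*(y + 3)*(y + 4).
Partial-fraction decomposition: -41/(110*(y + 4)) + 13/(45*(y + 3)) - 71/(90*(y - 6)) + 48/(55*(y - 7)).
Integrate each term: A/(y−a) contributes A·log|y−a|.

48*log(y - 7)/55 - 71*log(y - 6)/90 + 13*log(y + 3)/45 - 41*log(y + 4)/110 + C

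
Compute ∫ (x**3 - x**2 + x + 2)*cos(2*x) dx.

x**3*sin(2*x)/2 - x**2*sin(2*x)/2 + 3*x**2*cos(2*x)/4 - x*sin(2*x)/4 - x*cos(2*x)/2 + 5*sin(2*x)/4 - cos(2*x)/8 + C

Use integration by parts with u = x**3 - x**2 + x + 2, dv = cos(2*x) dx, so v = sin(2*x)/2.
Apply parts 3 times (tabular method): alternate signs, differentiate u down to 0, integrate dv up.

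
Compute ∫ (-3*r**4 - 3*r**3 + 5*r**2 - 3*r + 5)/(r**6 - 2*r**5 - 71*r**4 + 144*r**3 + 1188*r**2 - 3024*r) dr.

-5*log(r)/3024 - 8003*log(r - 7)/14196 + 887*log(r - 4)/1200 - 283*log(r - 3)/972 + 482083*log(r + 6)/4106700 + 3037/(7020*r + 42120) + C

Factor the denominator: r*(r - 7)*(r - 4)*(r - 3)*(r + 6)**2.
Partial-fraction decomposition: 482083/(4106700*(r + 6)) - 3037/(7020*(r + 6)**2) - 283/(972*(r - 3)) + 887/(1200*(r - 4)) - 8003/(14196*(r - 7)) - 5/(3024*r).
Integrate each term; A/(r−a) gives A·log|r−a|; A/(r−a)² gives −A/(r−a).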